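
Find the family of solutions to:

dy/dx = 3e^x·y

Separating variables and integrating:
ln|y| = 3e^x + C

General solution: y = Ce^(3e^x)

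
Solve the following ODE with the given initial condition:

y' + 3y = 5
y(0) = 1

General solution: y = 5/3 + Ce^(-3x)
Applying y(0) = 1: C = 1 - 5/3 = -2/3
Particular solution: y = 5/3 - (2/3)e^(-3x)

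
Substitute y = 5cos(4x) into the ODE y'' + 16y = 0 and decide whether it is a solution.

Verification:
y'' = -80cos(4x)
y'' + 16y = 0 ✓

Yes, it is a solution.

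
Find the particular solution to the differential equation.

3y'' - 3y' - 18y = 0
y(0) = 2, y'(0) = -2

General solution: y = C₁e^(3x) + C₂e^(-2x)
Applying ICs: C₁ = 2/5, C₂ = 8/5
Particular solution: y = (2/5)e^(3x) + (8/5)e^(-2x)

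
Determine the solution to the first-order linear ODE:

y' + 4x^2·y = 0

Using integrating factor method:

General solution: y = Ce^(-4x^3/3)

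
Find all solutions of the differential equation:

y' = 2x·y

Separating variables and integrating:
ln|y| = x^2 + C

General solution: y = Ce^(x^2)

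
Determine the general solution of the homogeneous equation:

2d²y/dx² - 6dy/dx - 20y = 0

Characteristic equation: 2r² - 6r - 20 = 0
Divide by 2: r² - 3r - 10 = 0
Roots: r = 5, -2 (distinct real)
General solution: y = C₁e^(5x) + C₂e^(-2x)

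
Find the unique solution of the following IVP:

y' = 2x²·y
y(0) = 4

General solution: y = Ce^(2x³/3)
Applying IC y(0) = 4:
Particular solution: y = 4e^(2x³/3)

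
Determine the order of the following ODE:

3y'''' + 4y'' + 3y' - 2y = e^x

The order is 4 (highest derivative is of order 4).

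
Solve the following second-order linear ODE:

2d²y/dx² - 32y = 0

Characteristic equation: 2r² - 32 = 0
Divide by 2: r² - 16 = 0
Roots: r = 4, -4 (distinct real)
General solution: y = C₁e^(4x) + C₂e^(-4x)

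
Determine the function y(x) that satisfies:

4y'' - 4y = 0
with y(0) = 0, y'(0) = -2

General solution: y = C₁e^x + C₂e^(-x)
Applying ICs: C₁ = -1, C₂ = 1
Particular solution: y = -e^x + e^(-x)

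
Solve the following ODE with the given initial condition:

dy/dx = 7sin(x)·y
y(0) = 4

General solution: y = Ce^(-7cos(x))
Applying IC y(0) = 4:
Particular solution: y = 4e^(7(1-cos(x)))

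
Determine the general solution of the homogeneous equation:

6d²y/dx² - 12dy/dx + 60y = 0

Characteristic equation: 6r² - 12r + 60 = 0
Divide by 6: r² - 2r + 10 = 0
Roots: r = 1 ± 3i (complex conjugates)
General solution: y = e^x(C₁cos(3x) + C₂sin(3x))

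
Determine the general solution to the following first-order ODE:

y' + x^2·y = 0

Using integrating factor method:

General solution: y = Ce^(-x^3/3)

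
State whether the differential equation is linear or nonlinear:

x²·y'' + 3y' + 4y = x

Linear (y and its derivatives appear to the first power only, no products of y terms)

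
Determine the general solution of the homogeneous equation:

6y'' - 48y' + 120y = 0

Characteristic equation: 6r² - 48r + 120 = 0
Divide by 6: r² - 8r + 20 = 0
Roots: r = 4 ± 2i (complex conjugates)
General solution: y = e^(4x)(C₁cos(2x) + C₂sin(2x))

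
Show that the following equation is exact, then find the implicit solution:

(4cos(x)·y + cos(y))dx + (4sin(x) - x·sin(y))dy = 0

Verify exactness: ∂M/∂y = ∂N/∂x ✓
Find F(x,y) such that ∂F/∂x = M, ∂F/∂y = N
Solution: 4sin(x)·y + x·cos(y) = C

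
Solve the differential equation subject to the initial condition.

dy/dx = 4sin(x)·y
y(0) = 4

General solution: y = Ce^(-4cos(x))
Applying IC y(0) = 4:
Particular solution: y = 4e^(4(1-cos(x)))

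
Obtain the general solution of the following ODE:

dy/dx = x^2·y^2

Separating variables and integrating:
-1/y = x^3/3 + C

General solution: y^-1 = (-1/3)x^3 + C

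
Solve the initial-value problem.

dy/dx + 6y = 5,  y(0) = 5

General solution: y = 5/6 + Ce^(-6x)
Applying y(0) = 5: C = 5 - 5/6 = 25/6
Particular solution: y = 5/6 + (25/6)e^(-6x)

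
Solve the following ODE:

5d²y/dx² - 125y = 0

Characteristic equation: 5r² - 125 = 0
Divide by 5: r² - 25 = 0
Roots: r = 5, -5 (distinct real)
General solution: y = C₁e^(5x) + C₂e^(-5x)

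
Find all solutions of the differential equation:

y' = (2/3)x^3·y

Separating variables and integrating:
ln|y| = x^4/6 + C

General solution: y = Ce^(x^4/6)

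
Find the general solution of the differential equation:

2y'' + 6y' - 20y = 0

Characteristic equation: 2r² + 6r - 20 = 0
Divide by 2: r² + 3r - 10 = 0
Roots: r = 2, -5 (distinct real)
General solution: y = C₁e^(2x) + C₂e^(-5x)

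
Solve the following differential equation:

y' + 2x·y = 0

Using integrating factor method:

General solution: y = Ce^(-x^2)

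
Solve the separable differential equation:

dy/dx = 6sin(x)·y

Separating variables and integrating:
ln|y| = -6cos(x) + C

General solution: y = Ce^(-6cos(x))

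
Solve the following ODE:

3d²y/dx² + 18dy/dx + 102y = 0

Characteristic equation: 3r² + 18r + 102 = 0
Divide by 3: r² + 6r + 34 = 0
Roots: r = -3 ± 5i (complex conjugates)
General solution: y = e^(-3x)(C₁cos(5x) + C₂sin(5x))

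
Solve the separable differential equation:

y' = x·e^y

Separating variables and integrating:
-e^(-y) = x²/2 + C

General solution: y = -ln(C - x²/2)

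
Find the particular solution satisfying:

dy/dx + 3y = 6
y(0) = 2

General solution: y = 2 + Ce^(-3x)
Applying y(0) = 2: C = 2 - 2 = 0
Particular solution: y = 2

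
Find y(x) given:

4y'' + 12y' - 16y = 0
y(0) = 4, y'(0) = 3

General solution: y = C₁e^x + C₂e^(-4x)
Applying ICs: C₁ = 19/5, C₂ = 1/5
Particular solution: y = (19/5)e^x + (1/5)e^(-4x)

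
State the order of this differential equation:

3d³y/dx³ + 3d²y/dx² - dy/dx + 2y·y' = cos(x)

The order is 3 (highest derivative is of order 3).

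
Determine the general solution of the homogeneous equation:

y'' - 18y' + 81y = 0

Characteristic equation: r² - 18r + 81 = 0
Factored: (r - 9)² = 0
Repeated root: r = 9
General solution: y = (C₁ + C₂x)e^(9x)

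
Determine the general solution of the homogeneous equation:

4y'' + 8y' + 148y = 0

Characteristic equation: 4r² + 8r + 148 = 0
Divide by 4: r² + 2r + 37 = 0
Roots: r = -1 ± 6i (complex conjugates)
General solution: y = e^(-x)(C₁cos(6x) + C₂sin(6x))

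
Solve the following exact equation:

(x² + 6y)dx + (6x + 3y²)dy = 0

Verify exactness: ∂M/∂y = ∂N/∂x ✓
Find F(x,y) such that ∂F/∂x = M, ∂F/∂y = N
Solution: x³/3 + 6xy + y³ = C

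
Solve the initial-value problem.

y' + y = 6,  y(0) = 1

General solution: y = 6 + Ce^(-x)
Applying y(0) = 1: C = 1 - 6 = -5
Particular solution: y = 6 - 5e^(-x)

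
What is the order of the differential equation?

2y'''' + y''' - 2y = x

The order is 4 (highest derivative is of order 4).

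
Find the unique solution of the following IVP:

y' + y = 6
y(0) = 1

General solution: y = 6 + Ce^(-x)
Applying y(0) = 1: C = 1 - 6 = -5
Particular solution: y = 6 - 5e^(-x)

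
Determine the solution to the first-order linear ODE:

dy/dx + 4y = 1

Using integrating factor method:

General solution: y = 1/4 + Ce^(-4x)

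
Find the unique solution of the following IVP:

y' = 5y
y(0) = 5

General solution: y = Ce^(5x)
Applying IC y(0) = 5:
Particular solution: y = 5e^(5x)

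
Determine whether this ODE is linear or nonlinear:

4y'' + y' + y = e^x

Linear (y and its derivatives appear to the first power only, no products of y terms)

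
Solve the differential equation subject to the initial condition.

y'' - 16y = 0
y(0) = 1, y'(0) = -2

General solution: y = C₁e^(4x) + C₂e^(-4x)
Applying ICs: C₁ = 1/4, C₂ = 3/4
Particular solution: y = (1/4)e^(4x) + (3/4)e^(-4x)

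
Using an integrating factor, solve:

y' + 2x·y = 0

Using integrating factor method:

General solution: y = Ce^(-x^2)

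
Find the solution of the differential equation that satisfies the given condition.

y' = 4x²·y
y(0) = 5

General solution: y = Ce^(4x³/3)
Applying IC y(0) = 5:
Particular solution: y = 5e^(4x³/3)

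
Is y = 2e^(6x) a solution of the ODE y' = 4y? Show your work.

Verification:
y = 2e^(6x)
y' = 12e^(6x)
But 4y = 8e^(6x)
y' ≠ 4y — the derivative does not match

No, it is not a solution.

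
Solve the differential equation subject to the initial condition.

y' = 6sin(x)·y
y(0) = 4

General solution: y = Ce^(-6cos(x))
Applying IC y(0) = 4:
Particular solution: y = 4e^(6(1-cos(x)))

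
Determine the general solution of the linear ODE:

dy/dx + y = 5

Using integrating factor method:

General solution: y = 5 + Ce^(-x)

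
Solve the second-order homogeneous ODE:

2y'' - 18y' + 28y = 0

Characteristic equation: 2r² - 18r + 28 = 0
Divide by 2: r² - 9r + 14 = 0
Roots: r = 2, 7 (distinct real)
General solution: y = C₁e^(2x) + C₂e^(7x)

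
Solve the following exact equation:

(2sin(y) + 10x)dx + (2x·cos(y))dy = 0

Verify exactness: ∂M/∂y = ∂N/∂x ✓
Find F(x,y) such that ∂F/∂x = M, ∂F/∂y = N
Solution: 2x·sin(y) + 5x² = C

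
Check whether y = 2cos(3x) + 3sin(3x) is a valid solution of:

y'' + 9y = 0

Verification:
y'' = -18cos(3x) - 27sin(3x)
y'' + 9y = 0 ✓

Yes, it is a solution.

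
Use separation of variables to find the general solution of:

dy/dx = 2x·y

Separating variables and integrating:
ln|y| = x^2 + C

General solution: y = Ce^(x^2)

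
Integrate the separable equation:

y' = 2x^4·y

Separating variables and integrating:
ln|y| = 2x^5/5 + C

General solution: y = Ce^(2x^5/5)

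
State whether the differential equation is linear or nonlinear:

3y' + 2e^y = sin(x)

Nonlinear (e^y is nonlinear in y)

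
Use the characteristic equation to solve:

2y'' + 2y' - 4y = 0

Characteristic equation: 2r² + 2r - 4 = 0
Divide by 2: r² + r - 2 = 0
Roots: r = 1, -2 (distinct real)
General solution: y = C₁e^x + C₂e^(-2x)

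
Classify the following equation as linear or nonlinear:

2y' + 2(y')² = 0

Nonlinear ((y')² term)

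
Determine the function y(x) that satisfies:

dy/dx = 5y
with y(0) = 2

General solution: y = Ce^(5x)
Applying IC y(0) = 2:
Particular solution: y = 2e^(5x)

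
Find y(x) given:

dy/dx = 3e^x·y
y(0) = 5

General solution: y = Ce^(3e^x)
Applying IC y(0) = 5:
Particular solution: y = 5e^(3(e^x - 1))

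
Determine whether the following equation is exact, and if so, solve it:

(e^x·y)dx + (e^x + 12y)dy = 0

Verify exactness: ∂M/∂y = ∂N/∂x ✓
Find F(x,y) such that ∂F/∂x = M, ∂F/∂y = N
Solution: e^x·y + 6y² = C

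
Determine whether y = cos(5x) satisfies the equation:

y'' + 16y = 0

Verification:
y'' = -25cos(5x)
y'' + 16y ≠ 0 (frequency mismatch: got 25 instead of 16)

No, it is not a solution.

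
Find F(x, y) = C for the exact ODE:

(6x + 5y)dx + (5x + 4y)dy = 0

Verify exactness: ∂M/∂y = ∂N/∂x ✓
Find F(x,y) such that ∂F/∂x = M, ∂F/∂y = N
Solution: 3x² + 5xy + 2y² = C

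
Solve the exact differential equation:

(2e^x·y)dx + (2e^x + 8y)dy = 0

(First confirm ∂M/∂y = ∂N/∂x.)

Verify exactness: ∂M/∂y = ∂N/∂x ✓
Find F(x,y) such that ∂F/∂x = M, ∂F/∂y = N
Solution: 2e^x·y + 4y² = C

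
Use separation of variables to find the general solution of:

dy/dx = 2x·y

Separating variables and integrating:
ln|y| = x^2 + C

General solution: y = Ce^(x^2)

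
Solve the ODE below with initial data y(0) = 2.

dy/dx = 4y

General solution: y = Ce^(4x)
Applying IC y(0) = 2:
Particular solution: y = 2e^(4x)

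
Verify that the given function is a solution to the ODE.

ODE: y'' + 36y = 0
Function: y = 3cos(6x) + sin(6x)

Verification:
y'' = -108cos(6x) - 36sin(6x)
y'' + 36y = 0 ✓

Yes, it is a solution.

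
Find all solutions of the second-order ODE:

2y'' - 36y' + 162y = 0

Characteristic equation: 2r² - 36r + 162 = 0
Divide by 2: r² - 18r + 81 = 0
Factored: (r - 9)² = 0
Repeated root: r = 9
General solution: y = (C₁ + C₂x)e^(9x)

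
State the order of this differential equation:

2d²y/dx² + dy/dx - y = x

The order is 2 (highest derivative is of order 2).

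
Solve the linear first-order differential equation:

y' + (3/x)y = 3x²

Using integrating factor method:

General solution: y = (1/2)x^3 + Cx^(-3)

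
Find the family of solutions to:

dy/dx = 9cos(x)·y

Separating variables and integrating:
ln|y| = 9sin(x) + C

General solution: y = Ce^(9sin(x))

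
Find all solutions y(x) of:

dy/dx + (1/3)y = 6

Using integrating factor method:

General solution: y = 18 + Ce^(-x/3)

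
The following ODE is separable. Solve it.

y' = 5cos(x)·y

Separating variables and integrating:
ln|y| = 5sin(x) + C

General solution: y = Ce^(5sin(x))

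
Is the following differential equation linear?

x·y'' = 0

Yes. Linear (y and its derivatives appear to the first power only, no products of y terms)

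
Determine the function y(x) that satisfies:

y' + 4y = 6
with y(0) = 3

General solution: y = 3/2 + Ce^(-4x)
Applying y(0) = 3: C = 3 - 3/2 = 3/2
Particular solution: y = 3/2 + (3/2)e^(-4x)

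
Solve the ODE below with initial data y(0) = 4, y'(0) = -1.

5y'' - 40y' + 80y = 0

General solution: y = (C₁ + C₂x)e^(4x)
Repeated root r = 4
Applying ICs: C₁ = 4, C₂ = -17
Particular solution: y = (4 - 17x)e^(4x)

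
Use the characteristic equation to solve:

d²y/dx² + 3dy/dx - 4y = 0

Characteristic equation: r² + 3r - 4 = 0
Roots: r = 1, -4 (distinct real)
General solution: y = C₁e^x + C₂e^(-4x)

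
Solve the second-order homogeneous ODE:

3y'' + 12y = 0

Characteristic equation: 3r² + 12 = 0
Divide by 3: r² + 4 = 0
Roots: r = ±2i (complex conjugates)
General solution: y = C₁cos(2x) + C₂sin(2x)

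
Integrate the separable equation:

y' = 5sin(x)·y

Separating variables and integrating:
ln|y| = -5cos(x) + C

General solution: y = Ce^(-5cos(x))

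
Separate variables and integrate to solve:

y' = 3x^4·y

Separating variables and integrating:
ln|y| = 3x^5/5 + C

General solution: y = Ce^(3x^5/5)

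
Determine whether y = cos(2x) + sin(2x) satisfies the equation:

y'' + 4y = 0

Verification:
y'' = -4cos(2x) - 4sin(2x)
y'' + 4y = 0 ✓

Yes, it is a solution.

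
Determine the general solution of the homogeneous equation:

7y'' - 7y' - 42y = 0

Characteristic equation: 7r² - 7r - 42 = 0
Divide by 7: r² - r - 6 = 0
Roots: r = 3, -2 (distinct real)
General solution: y = C₁e^(3x) + C₂e^(-2x)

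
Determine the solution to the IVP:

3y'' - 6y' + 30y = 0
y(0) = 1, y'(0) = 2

General solution: y = e^x(C₁cos(3x) + C₂sin(3x))
Complex roots r = 1 ± 3i
Applying ICs: C₁ = 1, C₂ = 1/3
Particular solution: y = e^x(cos(3x) + (1/3)sin(3x))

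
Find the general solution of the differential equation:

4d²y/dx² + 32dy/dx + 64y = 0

Characteristic equation: 4r² + 32r + 64 = 0
Divide by 4: r² + 8r + 16 = 0
Factored: (r + 4)² = 0
Repeated root: r = -4
General solution: y = (C₁ + C₂x)e^(-4x)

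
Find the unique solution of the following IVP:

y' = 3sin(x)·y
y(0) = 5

General solution: y = Ce^(-3cos(x))
Applying IC y(0) = 5:
Particular solution: y = 5e^(3(1-cos(x)))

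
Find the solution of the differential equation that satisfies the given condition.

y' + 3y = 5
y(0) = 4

General solution: y = 5/3 + Ce^(-3x)
Applying y(0) = 4: C = 4 - 5/3 = 7/3
Particular solution: y = 5/3 + (7/3)e^(-3x)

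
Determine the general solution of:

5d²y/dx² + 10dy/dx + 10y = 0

Characteristic equation: 5r² + 10r + 10 = 0
Divide by 5: r² + 2r + 2 = 0
Roots: r = -1 ± i (complex conjugates)
General solution: y = e^(-x)(C₁cos(x) + C₂sin(x))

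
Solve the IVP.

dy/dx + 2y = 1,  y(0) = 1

General solution: y = 1/2 + Ce^(-2x)
Applying y(0) = 1: C = 1 - 1/2 = 1/2
Particular solution: y = 1/2 + (1/2)e^(-2x)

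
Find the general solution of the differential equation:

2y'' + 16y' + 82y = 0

Characteristic equation: 2r² + 16r + 82 = 0
Divide by 2: r² + 8r + 41 = 0
Roots: r = -4 ± 5i (complex conjugates)
General solution: y = e^(-4x)(C₁cos(5x) + C₂sin(5x))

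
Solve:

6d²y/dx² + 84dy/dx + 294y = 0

Characteristic equation: 6r² + 84r + 294 = 0
Divide by 6: r² + 14r + 49 = 0
Factored: (r + 7)² = 0
Repeated root: r = -7
General solution: y = (C₁ + C₂x)e^(-7x)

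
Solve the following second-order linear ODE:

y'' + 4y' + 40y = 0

Characteristic equation: r² + 4r + 40 = 0
Roots: r = -2 ± 6i (complex conjugates)
General solution: y = e^(-2x)(C₁cos(6x) + C₂sin(6x))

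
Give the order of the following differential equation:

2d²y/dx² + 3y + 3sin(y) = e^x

The order is 2 (highest derivative is of order 2).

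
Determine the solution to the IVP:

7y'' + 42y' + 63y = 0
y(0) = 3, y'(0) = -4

General solution: y = (C₁ + C₂x)e^(-3x)
Repeated root r = -3
Applying ICs: C₁ = 3, C₂ = 5
Particular solution: y = (3 + 5x)e^(-3x)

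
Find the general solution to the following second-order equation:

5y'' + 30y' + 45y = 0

Characteristic equation: 5r² + 30r + 45 = 0
Divide by 5: r² + 6r + 9 = 0
Factored: (r + 3)² = 0
Repeated root: r = -3
General solution: y = (C₁ + C₂x)e^(-3x)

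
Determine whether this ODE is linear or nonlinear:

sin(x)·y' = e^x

Linear (y and its derivatives appear to the first power only, no products of y terms)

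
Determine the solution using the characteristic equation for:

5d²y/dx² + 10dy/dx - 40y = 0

Characteristic equation: 5r² + 10r - 40 = 0
Divide by 5: r² + 2r - 8 = 0
Roots: r = 2, -4 (distinct real)
General solution: y = C₁e^(2x) + C₂e^(-4x)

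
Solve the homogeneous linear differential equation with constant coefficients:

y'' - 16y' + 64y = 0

Characteristic equation: r² - 16r + 64 = 0
Factored: (r - 8)² = 0
Repeated root: r = 8
General solution: y = (C₁ + C₂x)e^(8x)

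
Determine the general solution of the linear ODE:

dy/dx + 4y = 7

Using integrating factor method:

General solution: y = 7/4 + Ce^(-4x)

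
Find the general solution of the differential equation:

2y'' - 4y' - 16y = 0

Characteristic equation: 2r² - 4r - 16 = 0
Divide by 2: r² - 2r - 8 = 0
Roots: r = 4, -2 (distinct real)
General solution: y = C₁e^(4x) + C₂e^(-2x)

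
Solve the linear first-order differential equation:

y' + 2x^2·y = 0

Using integrating factor method:

General solution: y = Ce^(-2x^3/3)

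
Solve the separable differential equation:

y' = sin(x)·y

Separating variables and integrating:
ln|y| = -cos(x) + C

General solution: y = Ce^(-cos(x))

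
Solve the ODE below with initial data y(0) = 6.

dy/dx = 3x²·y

General solution: y = Ce^(x³)
Applying IC y(0) = 6:
Particular solution: y = 6e^(x³)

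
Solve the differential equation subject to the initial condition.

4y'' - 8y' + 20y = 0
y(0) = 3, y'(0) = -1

General solution: y = e^x(C₁cos(2x) + C₂sin(2x))
Complex roots r = 1 ± 2i
Applying ICs: C₁ = 3, C₂ = -2
Particular solution: y = e^x(3cos(2x) - 2sin(2x))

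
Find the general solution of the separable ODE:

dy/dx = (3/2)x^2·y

Separating variables and integrating:
ln|y| = x^3/2 + C

General solution: y = Ce^(x^3/2)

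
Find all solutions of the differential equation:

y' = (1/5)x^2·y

Separating variables and integrating:
ln|y| = x^3/15 + C

General solution: y = Ce^(x^3/15)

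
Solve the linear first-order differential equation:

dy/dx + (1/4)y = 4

Using integrating factor method:

General solution: y = 16 + Ce^(-x/4)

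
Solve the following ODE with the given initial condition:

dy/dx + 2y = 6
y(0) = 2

General solution: y = 3 + Ce^(-2x)
Applying y(0) = 2: C = 2 - 3 = -1
Particular solution: y = 3 - e^(-2x)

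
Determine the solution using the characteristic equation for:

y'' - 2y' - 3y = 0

Characteristic equation: r² - 2r - 3 = 0
Roots: r = 3, -1 (distinct real)
General solution: y = C₁e^(3x) + C₂e^(-x)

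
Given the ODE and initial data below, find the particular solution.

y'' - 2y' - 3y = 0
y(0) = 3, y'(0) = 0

General solution: y = C₁e^(3x) + C₂e^(-x)
Applying ICs: C₁ = 3/4, C₂ = 9/4
Particular solution: y = (3/4)e^(3x) + (9/4)e^(-x)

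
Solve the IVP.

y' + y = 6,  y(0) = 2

General solution: y = 6 + Ce^(-x)
Applying y(0) = 2: C = 2 - 6 = -4
Particular solution: y = 6 - 4e^(-x)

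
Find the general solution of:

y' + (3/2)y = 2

Using integrating factor method:

General solution: y = 4/3 + Ce^(-3x/2)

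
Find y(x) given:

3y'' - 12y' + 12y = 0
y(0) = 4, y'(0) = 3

General solution: y = (C₁ + C₂x)e^(2x)
Repeated root r = 2
Applying ICs: C₁ = 4, C₂ = -5
Particular solution: y = (4 - 5x)e^(2x)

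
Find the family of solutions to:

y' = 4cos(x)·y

Separating variables and integrating:
ln|y| = 4sin(x) + C

General solution: y = Ce^(4sin(x))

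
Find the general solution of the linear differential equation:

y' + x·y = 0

Using integrating factor method:

General solution: y = Ce^(-x^2/2)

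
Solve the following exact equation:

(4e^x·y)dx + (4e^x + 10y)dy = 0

Verify exactness: ∂M/∂y = ∂N/∂x ✓
Find F(x,y) such that ∂F/∂x = M, ∂F/∂y = N
Solution: 4e^x·y + 5y² = C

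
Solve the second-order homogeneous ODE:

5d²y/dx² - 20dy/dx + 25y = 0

Characteristic equation: 5r² - 20r + 25 = 0
Divide by 5: r² - 4r + 5 = 0
Roots: r = 2 ± i (complex conjugates)
General solution: y = e^(2x)(C₁cos(x) + C₂sin(x))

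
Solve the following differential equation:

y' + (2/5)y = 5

Using integrating factor method:

General solution: y = 25/2 + Ce^(-2x/5)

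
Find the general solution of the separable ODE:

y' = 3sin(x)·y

Separating variables and integrating:
ln|y| = -3cos(x) + C

General solution: y = Ce^(-3cos(x))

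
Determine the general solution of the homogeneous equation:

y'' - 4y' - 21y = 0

Characteristic equation: r² - 4r - 21 = 0
Roots: r = 7, -3 (distinct real)
General solution: y = C₁e^(7x) + C₂e^(-3x)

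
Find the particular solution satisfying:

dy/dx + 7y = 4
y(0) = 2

General solution: y = 4/7 + Ce^(-7x)
Applying y(0) = 2: C = 2 - 4/7 = 10/7
Particular solution: y = 4/7 + (10/7)e^(-7x)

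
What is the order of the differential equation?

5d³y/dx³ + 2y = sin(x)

The order is 3 (highest derivative is of order 3).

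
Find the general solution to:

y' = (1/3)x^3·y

Separating variables and integrating:
ln|y| = x^4/12 + C

General solution: y = Ce^(x^4/12)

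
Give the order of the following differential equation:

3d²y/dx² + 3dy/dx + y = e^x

The order is 2 (highest derivative is of order 2).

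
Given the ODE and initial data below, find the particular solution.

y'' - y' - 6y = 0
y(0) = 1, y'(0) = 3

General solution: y = C₁e^(3x) + C₂e^(-2x)
Applying ICs: C₁ = 1, C₂ = 0
Particular solution: y = e^(3x)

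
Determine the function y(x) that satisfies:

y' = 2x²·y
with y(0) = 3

General solution: y = Ce^(2x³/3)
Applying IC y(0) = 3:
Particular solution: y = 3e^(2x³/3)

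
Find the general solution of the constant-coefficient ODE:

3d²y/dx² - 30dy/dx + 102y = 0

Characteristic equation: 3r² - 30r + 102 = 0
Divide by 3: r² - 10r + 34 = 0
Roots: r = 5 ± 3i (complex conjugates)
General solution: y = e^(5x)(C₁cos(3x) + C₂sin(3x))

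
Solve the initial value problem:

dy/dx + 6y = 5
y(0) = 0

General solution: y = 5/6 + Ce^(-6x)
Applying y(0) = 0: C = 0 - 5/6 = -5/6
Particular solution: y = 5/6 - (5/6)e^(-6x)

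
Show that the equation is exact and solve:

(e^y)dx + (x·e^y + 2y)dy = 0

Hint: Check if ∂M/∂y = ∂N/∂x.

Verify exactness: ∂M/∂y = ∂N/∂x ✓
Find F(x,y) such that ∂F/∂x = M, ∂F/∂y = N
Solution: x·e^y + y² = C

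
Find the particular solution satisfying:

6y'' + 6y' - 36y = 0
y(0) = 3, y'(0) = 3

General solution: y = C₁e^(2x) + C₂e^(-3x)
Applying ICs: C₁ = 12/5, C₂ = 3/5
Particular solution: y = (12/5)e^(2x) + (3/5)e^(-3x)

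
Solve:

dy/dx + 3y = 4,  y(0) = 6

General solution: y = 4/3 + Ce^(-3x)
Applying y(0) = 6: C = 6 - 4/3 = 14/3
Particular solution: y = 4/3 + (14/3)e^(-3x)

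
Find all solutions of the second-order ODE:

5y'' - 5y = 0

Characteristic equation: 5r² - 5 = 0
Divide by 5: r² - 1 = 0
Roots: r = 1, -1 (distinct real)
General solution: y = C₁e^x + C₂e^(-x)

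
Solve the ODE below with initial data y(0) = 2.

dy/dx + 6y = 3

General solution: y = 1/2 + Ce^(-6x)
Applying y(0) = 2: C = 2 - 1/2 = 3/2
Particular solution: y = 1/2 + (3/2)e^(-6x)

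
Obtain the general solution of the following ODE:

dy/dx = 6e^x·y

Separating variables and integrating:
ln|y| = 6e^x + C

General solution: y = Ce^(6e^x)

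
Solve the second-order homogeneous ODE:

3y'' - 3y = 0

Characteristic equation: 3r² - 3 = 0
Divide by 3: r² - 1 = 0
Roots: r = 1, -1 (distinct real)
General solution: y = C₁e^x + C₂e^(-x)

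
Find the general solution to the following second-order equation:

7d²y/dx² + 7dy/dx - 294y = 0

Characteristic equation: 7r² + 7r - 294 = 0
Divide by 7: r² + r - 42 = 0
Roots: r = 6, -7 (distinct real)
General solution: y = C₁e^(6x) + C₂e^(-7x)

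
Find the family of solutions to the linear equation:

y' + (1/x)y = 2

Using integrating factor method:

General solution: y = x + C/x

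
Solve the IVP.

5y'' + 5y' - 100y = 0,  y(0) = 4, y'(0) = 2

General solution: y = C₁e^(4x) + C₂e^(-5x)
Applying ICs: C₁ = 22/9, C₂ = 14/9
Particular solution: y = (22/9)e^(4x) + (14/9)e^(-5x)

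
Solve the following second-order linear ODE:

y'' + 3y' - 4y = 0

Characteristic equation: r² + 3r - 4 = 0
Roots: r = 1, -4 (distinct real)
General solution: y = C₁e^x + C₂e^(-4x)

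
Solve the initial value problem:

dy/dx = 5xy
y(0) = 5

General solution: y = Ce^(5x²/2)
Applying IC y(0) = 5:
Particular solution: y = 5e^(5x²/2)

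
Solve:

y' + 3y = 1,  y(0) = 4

General solution: y = 1/3 + Ce^(-3x)
Applying y(0) = 4: C = 4 - 1/3 = 11/3
Particular solution: y = 1/3 + (11/3)e^(-3x)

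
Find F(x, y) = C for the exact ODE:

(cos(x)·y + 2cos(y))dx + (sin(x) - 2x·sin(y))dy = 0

Verify exactness: ∂M/∂y = ∂N/∂x ✓
Find F(x,y) such that ∂F/∂x = M, ∂F/∂y = N
Solution: sin(x)·y + 2x·cos(y) = C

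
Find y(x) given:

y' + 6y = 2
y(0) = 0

General solution: y = 1/3 + Ce^(-6x)
Applying y(0) = 0: C = 0 - 1/3 = -1/3
Particular solution: y = 1/3 - (1/3)e^(-6x)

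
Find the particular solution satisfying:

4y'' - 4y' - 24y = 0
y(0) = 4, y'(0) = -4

General solution: y = C₁e^(3x) + C₂e^(-2x)
Applying ICs: C₁ = 4/5, C₂ = 16/5
Particular solution: y = (4/5)e^(3x) + (16/5)e^(-2x)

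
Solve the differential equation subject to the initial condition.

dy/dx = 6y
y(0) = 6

General solution: y = Ce^(6x)
Applying IC y(0) = 6:
Particular solution: y = 6e^(6x)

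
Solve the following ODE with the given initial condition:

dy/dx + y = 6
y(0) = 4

General solution: y = 6 + Ce^(-x)
Applying y(0) = 4: C = 4 - 6 = -2
Particular solution: y = 6 - 2e^(-x)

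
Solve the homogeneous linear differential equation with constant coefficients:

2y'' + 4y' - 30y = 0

Characteristic equation: 2r² + 4r - 30 = 0
Divide by 2: r² + 2r - 15 = 0
Roots: r = 3, -5 (distinct real)
General solution: y = C₁e^(3x) + C₂e^(-5x)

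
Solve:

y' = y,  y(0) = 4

General solution: y = Ce^x
Applying IC y(0) = 4:
Particular solution: y = 4e^x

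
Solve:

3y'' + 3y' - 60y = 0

Characteristic equation: 3r² + 3r - 60 = 0
Divide by 3: r² + r - 20 = 0
Roots: r = 4, -5 (distinct real)
General solution: y = C₁e^(4x) + C₂e^(-5x)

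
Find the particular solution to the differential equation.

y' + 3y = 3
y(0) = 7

General solution: y = 1 + Ce^(-3x)
Applying y(0) = 7: C = 7 - 1 = 6
Particular solution: y = 1 + 6e^(-3x)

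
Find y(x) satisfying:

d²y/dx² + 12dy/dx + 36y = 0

Characteristic equation: r² + 12r + 36 = 0
Factored: (r + 6)² = 0
Repeated root: r = -6
General solution: y = (C₁ + C₂x)e^(-6x)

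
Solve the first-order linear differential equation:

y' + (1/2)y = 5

Using integrating factor method:

General solution: y = 10 + Ce^(-x/2)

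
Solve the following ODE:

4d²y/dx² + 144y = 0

Characteristic equation: 4r² + 144 = 0
Divide by 4: r² + 36 = 0
Roots: r = ±6i (complex conjugates)
General solution: y = C₁cos(6x) + C₂sin(6x)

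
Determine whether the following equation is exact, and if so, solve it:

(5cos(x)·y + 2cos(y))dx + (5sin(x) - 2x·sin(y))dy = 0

Verify exactness: ∂M/∂y = ∂N/∂x ✓
Find F(x,y) such that ∂F/∂x = M, ∂F/∂y = N
Solution: 5sin(x)·y + 2x·cos(y) = C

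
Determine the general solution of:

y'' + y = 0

Characteristic equation: r² + 1 = 0
Roots: r = ±i (complex conjugates)
General solution: y = C₁cos(x) + C₂sin(x)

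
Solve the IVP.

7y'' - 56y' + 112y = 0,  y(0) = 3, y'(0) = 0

General solution: y = (C₁ + C₂x)e^(4x)
Repeated root r = 4
Applying ICs: C₁ = 3, C₂ = -12
Particular solution: y = (3 - 12x)e^(4x)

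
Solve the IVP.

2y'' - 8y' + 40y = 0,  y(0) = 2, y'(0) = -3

General solution: y = e^(2x)(C₁cos(4x) + C₂sin(4x))
Complex roots r = 2 ± 4i
Applying ICs: C₁ = 2, C₂ = -7/4
Particular solution: y = e^(2x)(2cos(4x) - (7/4)sin(4x))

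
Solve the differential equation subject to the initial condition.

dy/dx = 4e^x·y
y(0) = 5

General solution: y = Ce^(4e^x)
Applying IC y(0) = 5:
Particular solution: y = 5e^(4(e^x - 1))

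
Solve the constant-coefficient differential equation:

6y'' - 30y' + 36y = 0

Characteristic equation: 6r² - 30r + 36 = 0
Divide by 6: r² - 5r + 6 = 0
Roots: r = 2, 3 (distinct real)
General solution: y = C₁e^(2x) + C₂e^(3x)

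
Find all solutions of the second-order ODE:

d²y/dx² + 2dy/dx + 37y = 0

Characteristic equation: r² + 2r + 37 = 0
Roots: r = -1 ± 6i (complex conjugates)
General solution: y = e^(-x)(C₁cos(6x) + C₂sin(6x))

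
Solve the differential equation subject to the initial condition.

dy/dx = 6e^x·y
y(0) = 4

General solution: y = Ce^(6e^x)
Applying IC y(0) = 4:
Particular solution: y = 4e^(6(e^x - 1))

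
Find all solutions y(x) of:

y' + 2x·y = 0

Using integrating factor method:

General solution: y = Ce^(-x^2)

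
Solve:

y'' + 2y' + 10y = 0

Characteristic equation: r² + 2r + 10 = 0
Roots: r = -1 ± 3i (complex conjugates)
General solution: y = e^(-x)(C₁cos(3x) + C₂sin(3x))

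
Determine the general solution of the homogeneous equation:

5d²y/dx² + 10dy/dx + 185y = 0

Characteristic equation: 5r² + 10r + 185 = 0
Divide by 5: r² + 2r + 37 = 0
Roots: r = -1 ± 6i (complex conjugates)
General solution: y = e^(-x)(C₁cos(6x) + C₂sin(6x))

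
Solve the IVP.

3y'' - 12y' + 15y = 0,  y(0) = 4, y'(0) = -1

General solution: y = e^(2x)(C₁cos(x) + C₂sin(x))
Complex roots r = 2 ± i
Applying ICs: C₁ = 4, C₂ = -9
Particular solution: y = e^(2x)(4cos(x) - 9sin(x))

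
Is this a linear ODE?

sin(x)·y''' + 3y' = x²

Yes. Linear (y and its derivatives appear to the first power only, no products of y terms)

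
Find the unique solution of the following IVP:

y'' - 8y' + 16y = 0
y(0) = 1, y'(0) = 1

General solution: y = (C₁ + C₂x)e^(4x)
Repeated root r = 4
Applying ICs: C₁ = 1, C₂ = -3
Particular solution: y = (1 - 3x)e^(4x)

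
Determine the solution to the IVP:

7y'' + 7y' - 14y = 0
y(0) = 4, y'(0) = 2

General solution: y = C₁e^x + C₂e^(-2x)
Applying ICs: C₁ = 10/3, C₂ = 2/3
Particular solution: y = (10/3)e^x + (2/3)e^(-2x)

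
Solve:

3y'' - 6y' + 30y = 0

Characteristic equation: 3r² - 6r + 30 = 0
Divide by 3: r² - 2r + 10 = 0
Roots: r = 1 ± 3i (complex conjugates)
General solution: y = e^x(C₁cos(3x) + C₂sin(3x))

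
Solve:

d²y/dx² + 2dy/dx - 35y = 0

Characteristic equation: r² + 2r - 35 = 0
Roots: r = 5, -7 (distinct real)
General solution: y = C₁e^(5x) + C₂e^(-7x)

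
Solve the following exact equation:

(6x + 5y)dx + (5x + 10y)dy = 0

Verify exactness: ∂M/∂y = ∂N/∂x ✓
Find F(x,y) such that ∂F/∂x = M, ∂F/∂y = N
Solution: 3x² + 5xy + 5y² = C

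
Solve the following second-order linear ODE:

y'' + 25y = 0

Characteristic equation: r² + 25 = 0
Roots: r = ±5i (complex conjugates)
General solution: y = C₁cos(5x) + C₂sin(5x)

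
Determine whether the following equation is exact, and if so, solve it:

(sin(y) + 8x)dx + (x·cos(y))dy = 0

Verify exactness: ∂M/∂y = ∂N/∂x ✓
Find F(x,y) such that ∂F/∂x = M, ∂F/∂y = N
Solution: x·sin(y) + 4x² = C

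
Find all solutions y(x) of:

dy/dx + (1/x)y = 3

Using integrating factor method:

General solution: y = (3/2)x + C/x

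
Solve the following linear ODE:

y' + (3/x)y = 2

Using integrating factor method:

General solution: y = (1/2)x + Cx^(-3)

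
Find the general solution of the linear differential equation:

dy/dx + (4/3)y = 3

Using integrating factor method:

General solution: y = 9/4 + Ce^(-4x/3)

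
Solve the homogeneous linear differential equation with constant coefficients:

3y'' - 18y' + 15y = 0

Characteristic equation: 3r² - 18r + 15 = 0
Divide by 3: r² - 6r + 5 = 0
Roots: r = 1, 5 (distinct real)
General solution: y = C₁e^x + C₂e^(5x)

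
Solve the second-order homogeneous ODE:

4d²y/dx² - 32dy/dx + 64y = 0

Characteristic equation: 4r² - 32r + 64 = 0
Divide by 4: r² - 8r + 16 = 0
Factored: (r - 4)² = 0
Repeated root: r = 4
General solution: y = (C₁ + C₂x)e^(4x)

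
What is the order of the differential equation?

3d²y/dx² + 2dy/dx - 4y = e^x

The order is 2 (highest derivative is of order 2).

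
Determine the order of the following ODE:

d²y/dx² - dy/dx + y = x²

The order is 2 (highest derivative is of order 2).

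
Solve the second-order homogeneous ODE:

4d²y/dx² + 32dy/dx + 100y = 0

Characteristic equation: 4r² + 32r + 100 = 0
Divide by 4: r² + 8r + 25 = 0
Roots: r = -4 ± 3i (complex conjugates)
General solution: y = e^(-4x)(C₁cos(3x) + C₂sin(3x))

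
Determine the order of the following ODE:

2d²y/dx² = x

The order is 2 (highest derivative is of order 2).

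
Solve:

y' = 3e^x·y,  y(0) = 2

General solution: y = Ce^(3e^x)
Applying IC y(0) = 2:
Particular solution: y = 2e^(3(e^x - 1))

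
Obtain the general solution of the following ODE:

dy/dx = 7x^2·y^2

Separating variables and integrating:
-1/y = 7x^3/3 + C

General solution: y^-1 = (-7/3)x^3 + C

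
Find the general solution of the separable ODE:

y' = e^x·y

Separating variables and integrating:
ln|y| = e^x + C

General solution: y = Ce^(e^x)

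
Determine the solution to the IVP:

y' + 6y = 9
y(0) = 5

General solution: y = 3/2 + Ce^(-6x)
Applying y(0) = 5: C = 5 - 3/2 = 7/2
Particular solution: y = 3/2 + (7/2)e^(-6x)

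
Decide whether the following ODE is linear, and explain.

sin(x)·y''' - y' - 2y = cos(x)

Linear (y and its derivatives appear to the first power only, no products of y terms)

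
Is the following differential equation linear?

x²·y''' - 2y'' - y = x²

Yes. Linear (y and its derivatives appear to the first power only, no products of y terms)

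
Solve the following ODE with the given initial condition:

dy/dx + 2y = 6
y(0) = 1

General solution: y = 3 + Ce^(-2x)
Applying y(0) = 1: C = 1 - 3 = -2
Particular solution: y = 3 - 2e^(-2x)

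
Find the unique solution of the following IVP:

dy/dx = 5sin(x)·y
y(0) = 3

General solution: y = Ce^(-5cos(x))
Applying IC y(0) = 3:
Particular solution: y = 3e^(5(1-cos(x)))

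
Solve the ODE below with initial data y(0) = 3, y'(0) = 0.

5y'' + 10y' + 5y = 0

General solution: y = (C₁ + C₂x)e^(-x)
Repeated root r = -1
Applying ICs: C₁ = 3, C₂ = 3
Particular solution: y = (3 + 3x)e^(-x)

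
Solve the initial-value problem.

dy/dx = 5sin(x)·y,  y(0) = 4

General solution: y = Ce^(-5cos(x))
Applying IC y(0) = 4:
Particular solution: y = 4e^(5(1-cos(x)))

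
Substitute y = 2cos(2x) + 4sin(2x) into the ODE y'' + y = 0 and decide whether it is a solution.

Verification:
y'' = -8cos(2x) - 16sin(2x)
y'' + y ≠ 0 (frequency mismatch: got 4 instead of 1)

No, it is not a solution.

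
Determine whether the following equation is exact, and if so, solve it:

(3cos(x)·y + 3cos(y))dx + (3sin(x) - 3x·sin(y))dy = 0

Verify exactness: ∂M/∂y = ∂N/∂x ✓
Find F(x,y) such that ∂F/∂x = M, ∂F/∂y = N
Solution: 3sin(x)·y + 3x·cos(y) = C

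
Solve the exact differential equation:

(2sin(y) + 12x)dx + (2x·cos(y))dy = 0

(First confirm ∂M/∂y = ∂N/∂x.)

Verify exactness: ∂M/∂y = ∂N/∂x ✓
Find F(x,y) such that ∂F/∂x = M, ∂F/∂y = N
Solution: 2x·sin(y) + 6x² = C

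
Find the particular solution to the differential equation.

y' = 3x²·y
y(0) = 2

General solution: y = Ce^(x³)
Applying IC y(0) = 2:
Particular solution: y = 2e^(x³)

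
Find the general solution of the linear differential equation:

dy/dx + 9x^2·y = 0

Using integrating factor method:

General solution: y = Ce^(-3x^3)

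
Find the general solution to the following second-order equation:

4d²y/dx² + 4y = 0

Characteristic equation: 4r² + 4 = 0
Divide by 4: r² + 1 = 0
Roots: r = ±i (complex conjugates)
General solution: y = C₁cos(x) + C₂sin(x)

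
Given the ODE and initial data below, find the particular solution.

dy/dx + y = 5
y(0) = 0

General solution: y = 5 + Ce^(-x)
Applying y(0) = 0: C = 0 - 5 = -5
Particular solution: y = 5 - 5e^(-x)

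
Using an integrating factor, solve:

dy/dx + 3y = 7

Using integrating factor method:

General solution: y = 7/3 + Ce^(-3x)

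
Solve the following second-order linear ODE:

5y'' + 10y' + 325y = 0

Characteristic equation: 5r² + 10r + 325 = 0
Divide by 5: r² + 2r + 65 = 0
Roots: r = -1 ± 8i (complex conjugates)
General solution: y = e^(-x)(C₁cos(8x) + C₂sin(8x))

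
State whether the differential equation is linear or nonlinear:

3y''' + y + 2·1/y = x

Nonlinear (1/y term)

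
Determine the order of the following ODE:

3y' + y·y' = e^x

The order is 1 (highest derivative is of order 1).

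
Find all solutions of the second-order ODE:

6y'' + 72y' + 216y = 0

Characteristic equation: 6r² + 72r + 216 = 0
Divide by 6: r² + 12r + 36 = 0
Factored: (r + 6)² = 0
Repeated root: r = -6
General solution: y = (C₁ + C₂x)e^(-6x)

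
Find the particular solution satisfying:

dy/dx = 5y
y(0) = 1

General solution: y = Ce^(5x)
Applying IC y(0) = 1:
Particular solution: y = e^(5x)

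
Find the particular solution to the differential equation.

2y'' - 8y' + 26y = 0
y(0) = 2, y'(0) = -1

General solution: y = e^(2x)(C₁cos(3x) + C₂sin(3x))
Complex roots r = 2 ± 3i
Applying ICs: C₁ = 2, C₂ = -5/3
Particular solution: y = e^(2x)(2cos(3x) - (5/3)sin(3x))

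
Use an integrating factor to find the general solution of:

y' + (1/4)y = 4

Using integrating factor method:

General solution: y = 16 + Ce^(-x/4)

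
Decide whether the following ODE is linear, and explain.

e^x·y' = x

Linear (y and its derivatives appear to the first power only, no products of y terms)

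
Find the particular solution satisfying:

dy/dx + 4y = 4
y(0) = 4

General solution: y = 1 + Ce^(-4x)
Applying y(0) = 4: C = 4 - 1 = 3
Particular solution: y = 1 + 3e^(-4x)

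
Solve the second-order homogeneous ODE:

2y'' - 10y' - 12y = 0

Characteristic equation: 2r² - 10r - 12 = 0
Divide by 2: r² - 5r - 6 = 0
Roots: r = 6, -1 (distinct real)
General solution: y = C₁e^(6x) + C₂e^(-x)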